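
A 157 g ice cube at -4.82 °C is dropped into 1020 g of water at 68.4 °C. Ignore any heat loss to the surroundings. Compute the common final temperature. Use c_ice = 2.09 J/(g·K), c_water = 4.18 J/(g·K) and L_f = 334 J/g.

T_f ≈ 48.3 °C

Let T be the final temperature. ΣQ_i = 0:
ice -4.82→0 °C: 157×2.09×4.82 = 1581.6
  latent heat to melt: 157×334 = 52438
  warm the meltwater: 656.26 T
  water cools: 1020×4.18×(T − 68.4) = 4263.6(T − 68.4)
4919.9 T = 291630 − 54020 = 237611
T ≈ 48.30 °C (positive, so assuming full melt was valid).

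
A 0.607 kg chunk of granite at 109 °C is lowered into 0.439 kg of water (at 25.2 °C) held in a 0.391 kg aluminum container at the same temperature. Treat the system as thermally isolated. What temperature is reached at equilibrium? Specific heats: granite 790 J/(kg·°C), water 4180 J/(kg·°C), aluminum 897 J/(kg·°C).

Let T be the final temperature. ΣQ_i = 0:
0.607·790·(T − 109) + 0.439·4180·(T − 25.2) + 0.391·897·(T − 25.2) = 0
479.53(T − 109) + 1835(T − 25.2) + 350.73(T − 25.2) = 0
2665.3 T = 107350
T ≈ 40.28 °C

T_f ≈ 40.3 °C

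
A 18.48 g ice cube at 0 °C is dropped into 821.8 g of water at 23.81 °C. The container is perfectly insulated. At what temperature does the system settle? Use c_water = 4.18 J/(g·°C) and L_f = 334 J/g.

T_f ≈ 21.5 °C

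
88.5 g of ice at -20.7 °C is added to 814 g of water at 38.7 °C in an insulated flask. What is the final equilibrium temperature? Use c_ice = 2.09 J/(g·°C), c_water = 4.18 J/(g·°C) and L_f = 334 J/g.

T_f ≈ 26.1 °C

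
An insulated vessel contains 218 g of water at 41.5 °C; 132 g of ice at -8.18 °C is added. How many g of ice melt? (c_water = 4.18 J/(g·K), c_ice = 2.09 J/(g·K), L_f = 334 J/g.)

m_melted ≈ 106 g

Water can give up m c ΔT = 218×4.18×41.5 = 37816 J before reaching 0 °C.
Warming the ice to 0 °C takes 132×2.09×8.18 = 2256.7 J, leaving 35560 J for melting.
To melt every bit of ice: 132×334 = 44088 J.
35560 J < 44088 J, so only part of the ice melts and the system sits at 0 °C.
Mass melted = 35560/334 ≈ 106.5 g.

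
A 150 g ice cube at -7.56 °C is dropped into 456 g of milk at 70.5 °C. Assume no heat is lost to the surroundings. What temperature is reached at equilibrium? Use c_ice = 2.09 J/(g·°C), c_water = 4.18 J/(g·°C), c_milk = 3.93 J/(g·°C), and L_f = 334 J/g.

Sum of m c ΔT and latent-heat terms is zero:
warm ice to 0 °C: 150·2.09·(0 − (-7.56)) = 2370.1
  fusion: m_ice L_f = 150·334 = 50100
  warm the meltwater: 627 T
  milk: 1792.1(T − 70.5)
2419.1 T = 126342 − 52470 = 73872
T ≈ 30.54 °C (positive, so assuming full melt was valid).

T_f ≈ 30.5 °C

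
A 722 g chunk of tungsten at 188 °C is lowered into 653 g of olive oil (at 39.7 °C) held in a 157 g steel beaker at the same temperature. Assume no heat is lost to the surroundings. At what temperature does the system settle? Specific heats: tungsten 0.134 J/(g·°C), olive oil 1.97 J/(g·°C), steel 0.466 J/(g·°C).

T_f ≈ 49.6 °C

Net heat exchanged in the isolated system is zero:
722·0.134·(T − 188) + 653·1.97·(T − 39.7) + 157·0.466·(T − 39.7) = 0
1456.3 T = 72164
T = 72164 / 1456.3 = 49.6 °C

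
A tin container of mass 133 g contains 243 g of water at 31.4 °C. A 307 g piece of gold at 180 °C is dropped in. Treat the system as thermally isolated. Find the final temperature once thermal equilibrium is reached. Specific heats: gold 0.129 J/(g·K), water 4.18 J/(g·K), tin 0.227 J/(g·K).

T_f ≈ 36.8 °C

Energy conservation, ΣQ = 0:
307×0.129×(T − 180) + 243×4.18×(T − 31.4) + 133×0.227×(T − 31.4) = 0
(39.6 + 1015.7 + 30.19) T = 39.6×180 + 1015.7×31.4 + 30.19×31.4
T ≈ 36.82 °C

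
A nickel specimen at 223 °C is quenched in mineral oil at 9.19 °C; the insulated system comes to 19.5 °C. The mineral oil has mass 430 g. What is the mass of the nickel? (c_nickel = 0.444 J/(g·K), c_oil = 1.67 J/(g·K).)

m ≈ 81.9 g

Conservation of energy gives ΣQ = 0:
m×0.444×(19.5 − 223) + 430×1.67×(19.5 − 9.19) = 0
-90.35 m = -7403.6
m = -7403.6/-90.35 ≈ 81.94 g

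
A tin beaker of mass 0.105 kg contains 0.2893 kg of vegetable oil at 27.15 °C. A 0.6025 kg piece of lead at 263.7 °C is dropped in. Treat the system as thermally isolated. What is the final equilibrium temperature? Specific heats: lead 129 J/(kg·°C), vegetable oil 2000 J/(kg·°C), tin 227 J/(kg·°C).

T_f ≈ 54.2 °C

Let T be the final temperature. ΣQ_i = 0:
0.6025*129*(T − 263.7) + 0.2893*2000*(T − 27.15) + 0.105*227*(T − 27.15) = 0
77.72(T − 263.7) + 578.6(T − 27.15) + 23.84(T − 27.15) = 0
(77.72 + 578.6 + 23.84) T = 77.72*263.7 + 578.6*27.15 + 23.84*27.15
T ≈ 54.18 °C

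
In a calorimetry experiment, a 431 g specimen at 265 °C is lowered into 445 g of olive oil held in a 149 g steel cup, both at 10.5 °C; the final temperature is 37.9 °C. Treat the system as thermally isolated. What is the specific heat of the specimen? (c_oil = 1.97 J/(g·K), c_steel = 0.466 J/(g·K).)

Energy conservation, ΣQ = 0:
431×c×(37.9 − 265) + 445×1.97×(37.9 − 10.5) + 149×0.466×(37.9 − 10.5) = 0
-97880 c = -25923
c = -25923/-97880 ≈ 0.2648 J/(g·K)

c ≈ 0.265 J/(g·K)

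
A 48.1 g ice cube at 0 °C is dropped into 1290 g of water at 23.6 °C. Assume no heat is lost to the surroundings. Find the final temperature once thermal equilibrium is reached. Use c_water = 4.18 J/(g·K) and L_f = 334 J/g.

T_f ≈ 19.9 °C

Taking heat into each body as positive, Σ m c ΔT = 0:
melt ice: 48.1×334 = 16065
  warm the meltwater: 201.06 T
  water cools: 1290×4.18×(T − 23.6) = 5392.2(T − 23.6)
5593.3 T = 127256 − 16065 = 111191
T ≈ 19.88 °C — above 0 °C, consistent with complete melting.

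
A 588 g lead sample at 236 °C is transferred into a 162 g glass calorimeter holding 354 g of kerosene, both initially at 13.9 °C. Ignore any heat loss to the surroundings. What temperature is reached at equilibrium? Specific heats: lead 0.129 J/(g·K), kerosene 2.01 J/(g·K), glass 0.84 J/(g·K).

Net heat exchanged in the isolated system is zero:
588×0.129×(T − 236) + 354×2.01×(T − 13.9) + 162×0.84×(T − 13.9) = 0
75.85(T − 236) + 711.54(T − 13.9) + 136.08(T − 13.9) = 0
(75.85 + 711.54 + 136.08) T = 75.85×236 + 711.54×13.9 + 136.08×13.9
T = 29683 / 923.47 = 32.1 °C

T_f ≈ 32.1 °C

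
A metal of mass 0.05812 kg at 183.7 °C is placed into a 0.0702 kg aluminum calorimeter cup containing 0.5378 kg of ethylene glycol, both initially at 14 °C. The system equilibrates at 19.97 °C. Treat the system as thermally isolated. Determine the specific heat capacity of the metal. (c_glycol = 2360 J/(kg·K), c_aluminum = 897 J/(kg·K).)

c ≈ 836 J/(kg·K)

Net heat exchanged in the isolated system is zero:
0.05812×c×(19.97 − 183.7) + 0.5378×2360×(19.97 − 14) + 0.0702×897×(19.97 − 14) = 0
-9.516 c = -7953.1
c = -7953.1/-9.516 ≈ 835.8 J/(kg·K)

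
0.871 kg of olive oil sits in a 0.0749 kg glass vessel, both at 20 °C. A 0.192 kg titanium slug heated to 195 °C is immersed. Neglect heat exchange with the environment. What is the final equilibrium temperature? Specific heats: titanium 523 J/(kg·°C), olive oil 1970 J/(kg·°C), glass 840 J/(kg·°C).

T_f is the heat-capacity-weighted average of the initial temperatures:
T_f = (100.42·195 + 1715.9·20 + 62.92·20) / (100.42 + 1715.9 + 62.92)
    = 55157 / 1879.2 ≈ 29.35 °C

T_f ≈ 29.4 °C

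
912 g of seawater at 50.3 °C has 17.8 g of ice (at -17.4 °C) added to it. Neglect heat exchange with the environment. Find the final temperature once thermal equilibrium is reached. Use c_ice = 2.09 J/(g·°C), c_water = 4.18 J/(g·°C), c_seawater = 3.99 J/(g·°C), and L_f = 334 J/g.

Let T be the final temperature. ΣQ_i = 0:
warm ice to 0 °C: 17.8·2.09·(0 − (-17.4)) = 647.31; fusion: m_ice L_f = 17.8·334 = 5945.2; warm the meltwater: 74.4 T; seawater: 3638.9(T − 50.3)
3713.3 T = 183036 − 6592.5 = 176443
T ≈ 47.52 °C (positive, so assuming full melt was valid).

T_f ≈ 47.5 °C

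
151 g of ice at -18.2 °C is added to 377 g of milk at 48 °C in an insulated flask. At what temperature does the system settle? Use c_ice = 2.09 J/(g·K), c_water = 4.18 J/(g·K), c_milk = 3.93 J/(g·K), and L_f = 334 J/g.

Taking heat into each body as positive, Σ m c ΔT = 0:
warm ice to 0 °C: 151·2.09·(0 − (-18.2)) = 5743.7
  latent heat to melt: 151·334 = 50434
  meltwater 0→T: 151·4.18·T = 631.18 T
  milk: 1481.6(T − 48)
2112.8 T = 71117 − 56178 = 14940
T ≈ 7.07 °C — above 0 °C, consistent with complete melting.

T_f ≈ 7.1 °C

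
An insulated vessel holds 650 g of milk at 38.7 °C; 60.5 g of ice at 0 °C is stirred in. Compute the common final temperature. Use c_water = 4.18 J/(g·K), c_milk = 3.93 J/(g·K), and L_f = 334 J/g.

T_f ≈ 28.0 °C

Sum of m c ΔT and latent-heat terms is zero:
latent heat to melt: 60.5×334 = 20207; meltwater 0→T: 60.5×4.18×T = 252.89 T; milk cools: 650×3.93×(T − 38.7) = 2554.5(T − 38.7)
2807.4 T = 98859 − 20207 = 78652
T ≈ 28.02 °C — above 0 °C, consistent with complete melting.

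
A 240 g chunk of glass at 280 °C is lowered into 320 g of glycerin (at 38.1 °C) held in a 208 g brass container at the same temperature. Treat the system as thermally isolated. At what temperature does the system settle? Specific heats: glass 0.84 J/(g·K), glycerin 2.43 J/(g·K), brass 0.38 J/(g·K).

T_f ≈ 84.2 °C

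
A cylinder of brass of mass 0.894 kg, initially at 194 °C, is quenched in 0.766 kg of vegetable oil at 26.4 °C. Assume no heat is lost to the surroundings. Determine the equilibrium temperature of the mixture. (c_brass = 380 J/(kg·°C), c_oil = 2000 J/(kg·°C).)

Conservation of energy gives ΣQ = 0:
0.894·380·(T − 194) + 0.766·2000·(T − 26.4) = 0
(339.72 + 1532) T = 339.72·194 + 1532·26.4
T ≈ 56.82 °C

T_f ≈ 56.8 °C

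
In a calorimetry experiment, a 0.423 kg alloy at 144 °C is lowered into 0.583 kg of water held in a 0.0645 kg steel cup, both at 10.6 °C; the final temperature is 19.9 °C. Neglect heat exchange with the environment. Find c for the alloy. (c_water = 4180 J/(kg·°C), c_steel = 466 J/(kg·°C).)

c ≈ 437 J/(kg·°C)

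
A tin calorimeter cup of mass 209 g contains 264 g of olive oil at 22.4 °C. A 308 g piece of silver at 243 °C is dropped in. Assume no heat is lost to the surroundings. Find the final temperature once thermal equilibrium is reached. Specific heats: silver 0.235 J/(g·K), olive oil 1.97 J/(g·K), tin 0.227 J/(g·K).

Conservation of energy gives ΣQ = 0:
308·0.235·(T − 243) + 264·1.97·(T − 22.4) + 209·0.227·(T − 22.4) = 0
72.38(T − 243) + 520.08(T − 22.4) + 47.44(T − 22.4) = 0
639.9 T = 30301
T ≈ 47.35 °C

T_f ≈ 47.4 °C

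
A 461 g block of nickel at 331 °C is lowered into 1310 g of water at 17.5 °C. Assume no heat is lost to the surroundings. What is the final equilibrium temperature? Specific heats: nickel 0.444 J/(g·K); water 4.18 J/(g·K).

T_f ≈ 28.8 °C

Taking heat into each body as positive, Σ m c ΔT = 0:
461·0.444·(T − 331) + 1310·4.18·(T − 17.5) = 0
204.68(T − 331) + 5475.8(T − 17.5) = 0
5680.5 T = 163577
T = 163577/5680.5 ≈ 28.80 °C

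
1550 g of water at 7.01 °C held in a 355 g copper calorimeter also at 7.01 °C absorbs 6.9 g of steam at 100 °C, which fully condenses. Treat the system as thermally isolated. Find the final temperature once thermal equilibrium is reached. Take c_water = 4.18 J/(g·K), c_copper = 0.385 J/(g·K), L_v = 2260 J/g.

Setting the total heat transfer to zero:
latent heat released on condensation: 6.9·2260 = 15594
  condensed water 100 °C→T: 28.84(T − 100)
  water warms: 1550·4.18·(T − 7.01) = 6479(T − 7.01)
  copper cup: 355·0.385·(T − 7.01) = 136.68(T − 7.01)
6644.5 T = 15594 + 2884.2 + 46376 = 64854
T ≈ 9.76 °C, under the boiling point, so the assumption holds.

T_f ≈ 9.8 °C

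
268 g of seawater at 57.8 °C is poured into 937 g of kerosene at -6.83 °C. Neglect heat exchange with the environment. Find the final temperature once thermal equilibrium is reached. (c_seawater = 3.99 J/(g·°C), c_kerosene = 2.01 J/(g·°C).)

T_f = Σ m_i c_i T_i / Σ m_i c_i:
T_f = (1069.3·57.8 + 1883.4·(-6.83)) / (1069.3 + 1883.4)
    = 48943 / 2952.7 ≈ 16.58 °C

T_f ≈ 16.6 °C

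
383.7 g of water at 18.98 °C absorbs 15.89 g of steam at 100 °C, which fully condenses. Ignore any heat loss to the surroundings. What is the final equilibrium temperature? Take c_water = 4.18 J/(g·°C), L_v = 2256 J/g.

T_f ≈ 43.7 °C

Net heat exchanged in the isolated system is zero:
latent heat released on condensation: 15.89·2256 = 35848; condensed water 100 °C→T: 66.42(T − 100); original water: 1603.9(T − 18.98)
1670.3 T = 35848 + 6642 + 30441 = 72931
T ≈ 43.66 °C — below 100 °C, confirming all the steam condensed.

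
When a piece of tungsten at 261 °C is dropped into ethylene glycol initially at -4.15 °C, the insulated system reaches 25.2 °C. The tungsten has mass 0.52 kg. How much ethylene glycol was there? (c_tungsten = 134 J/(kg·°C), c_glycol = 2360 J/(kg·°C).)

Heat gained plus heat lost sum to zero:
0.52·134·(25.2 − 261) + m·2360·(25.2 − (-4.15)) = 0
69266 m = 16431
m = 16431/69266 ≈ 0.2372 kg

m ≈ 0.237 kg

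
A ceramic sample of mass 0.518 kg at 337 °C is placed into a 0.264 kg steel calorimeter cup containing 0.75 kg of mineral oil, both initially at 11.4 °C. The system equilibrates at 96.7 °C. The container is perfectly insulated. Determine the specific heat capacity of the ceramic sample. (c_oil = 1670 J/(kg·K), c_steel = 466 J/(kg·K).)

Net heat exchanged in the isolated system is zero:
0.518×c×(96.7 − 337) + 0.75×1670×(96.7 − 11.4) + 0.264×466×(96.7 − 11.4) = 0
-124.48 c = -117332
c = -117332/-124.48 ≈ 942.6 J/(kg·K)

c ≈ 943 J/(kg·K)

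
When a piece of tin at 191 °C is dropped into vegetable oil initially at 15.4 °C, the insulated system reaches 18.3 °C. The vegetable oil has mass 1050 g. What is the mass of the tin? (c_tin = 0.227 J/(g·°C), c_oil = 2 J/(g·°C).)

m ≈ 155 g

Let T be the final temperature. ΣQ_i = 0:
m·0.227·(18.3 − 191) + 1050·2·(18.3 − 15.4) = 0
-39.2 m = -6090
m = -6090/-39.2 ≈ 155.3 g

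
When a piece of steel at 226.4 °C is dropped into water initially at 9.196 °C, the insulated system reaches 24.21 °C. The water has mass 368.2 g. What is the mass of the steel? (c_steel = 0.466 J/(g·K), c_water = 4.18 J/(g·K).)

m ≈ 245 g

|Q_steel| = |Q_water|:
m×0.466×(226.4 − 24.21) = 368.2×4.18×(24.21 − 9.196)
94.22 m = 23108  ⇒  m ≈ 245.3 g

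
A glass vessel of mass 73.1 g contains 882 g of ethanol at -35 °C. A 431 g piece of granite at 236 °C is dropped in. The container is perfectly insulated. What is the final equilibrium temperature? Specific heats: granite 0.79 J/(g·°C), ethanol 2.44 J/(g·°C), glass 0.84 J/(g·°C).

Taking heat into each body as positive, Σ m c ΔT = 0:
431·0.79·(T − 236) + 882·2.44·(T − (-35)) + 73.1·0.84·(T − (-35)) = 0
340.49(T − 236) + 2152.1(T − (-35)) + 61.4(T − (-35)) = 0
(340.49 + 2152.1 + 61.4) T = 340.49·236 + 2152.1·(-35) + 61.4·(-35)
T = 2883.7/2554 ≈ 1.13 °C

T_f ≈ 1.1 °C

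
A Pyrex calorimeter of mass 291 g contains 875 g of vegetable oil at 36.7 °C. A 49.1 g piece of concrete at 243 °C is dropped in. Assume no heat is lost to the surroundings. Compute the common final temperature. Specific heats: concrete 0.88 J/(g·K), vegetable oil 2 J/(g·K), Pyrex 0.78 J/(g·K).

Heat gained plus heat lost sum to zero:
49.1*0.88*(T − 243) + 875*2*(T − 36.7) + 291*0.78*(T − 36.7) = 0
43.21(T − 243) + 1750(T − 36.7) + 226.98(T − 36.7) = 0
2020.2 T = 83055
T ≈ 41.11 °C

T_f ≈ 41.1 °C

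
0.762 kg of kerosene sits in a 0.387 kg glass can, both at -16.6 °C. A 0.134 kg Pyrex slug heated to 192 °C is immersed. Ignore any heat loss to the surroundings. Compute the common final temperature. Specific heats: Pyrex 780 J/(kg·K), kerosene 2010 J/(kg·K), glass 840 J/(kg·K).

Let T be the final temperature. ΣQ_i = 0:
0.134×780×(T − 192) + 0.762×2010×(T − (-16.6)) + 0.387×840×(T − (-16.6)) = 0
(104.52 + 1531.6 + 325.08) T = 104.52×192 + 1531.6×(-16.6) + 325.08×(-16.6)
T ≈ -5.48 °C

T_f ≈ -5.5 °C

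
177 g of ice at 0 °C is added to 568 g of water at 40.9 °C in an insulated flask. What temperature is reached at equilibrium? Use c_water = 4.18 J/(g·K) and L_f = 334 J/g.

Energy balance with sensible and latent terms:
fusion: m_ice L_f = 177·334 = 59118
  meltwater 0→T: 177·4.18·T = 739.86 T
  water cools: 568·4.18·(T − 40.9) = 2374.2(T − 40.9)
3114.1 T = 97106 − 59118 = 37988
T ≈ 12.20 °C. Since T > 0 °C, the all-ice-melts assumption holds.

T_f ≈ 12.2 °C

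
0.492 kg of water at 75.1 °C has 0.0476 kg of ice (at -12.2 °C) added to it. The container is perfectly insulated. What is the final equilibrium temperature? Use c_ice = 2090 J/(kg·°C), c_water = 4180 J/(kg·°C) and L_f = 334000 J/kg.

Energy conservation, ΣQ = 0:
warm ice to 0 °C: 0.0476×2090×(0 − (-12.2)) = 1213.7; latent heat to melt: 0.0476×334000 = 15898; meltwater 0→T: 0.0476×4180×T = 198.97 T; water cools: 0.492×4180×(T − 75.1) = 2056.6(T − 75.1)
2255.5 T = 154448 − 17112 = 137336
T ≈ 60.89 °C — above 0 °C, consistent with complete melting.

T_f ≈ 60.9 °C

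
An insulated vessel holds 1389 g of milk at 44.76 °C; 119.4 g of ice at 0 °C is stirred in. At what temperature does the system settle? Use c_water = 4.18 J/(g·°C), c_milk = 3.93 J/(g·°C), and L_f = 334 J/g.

T_f ≈ 34.3 °C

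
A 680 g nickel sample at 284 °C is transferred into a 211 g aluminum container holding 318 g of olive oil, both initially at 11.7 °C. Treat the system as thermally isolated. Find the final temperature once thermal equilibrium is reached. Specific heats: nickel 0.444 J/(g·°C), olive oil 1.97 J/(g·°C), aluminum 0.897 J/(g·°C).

Let T be the final temperature. ΣQ_i = 0:
680*0.444*(T − 284) + 318*1.97*(T − 11.7) + 211*0.897*(T − 11.7) = 0
301.92(T − 284) + 626.46(T − 11.7) + 189.27(T − 11.7) = 0
1117.6 T = 95289
T = 95289 / 1117.6 = 85.3 °C

T_f ≈ 85.3 °C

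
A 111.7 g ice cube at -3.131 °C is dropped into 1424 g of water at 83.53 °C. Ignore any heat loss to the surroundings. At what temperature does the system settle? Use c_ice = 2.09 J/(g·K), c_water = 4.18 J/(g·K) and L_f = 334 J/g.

Conservation of energy gives ΣQ = 0:
warm ice to 0 °C: 111.7×2.09×(0 − (-3.131)) = 730.94
  melt ice: 111.7×334 = 37308
  warm the meltwater: 466.91 T
  water cools: 1424×4.18×(T − 83.53) = 5952.3(T − 83.53)
6419.2 T = 497197 − 38039 = 459159
T ≈ 71.53 °C (positive, so assuming full melt was valid).

T_f ≈ 71.5 °C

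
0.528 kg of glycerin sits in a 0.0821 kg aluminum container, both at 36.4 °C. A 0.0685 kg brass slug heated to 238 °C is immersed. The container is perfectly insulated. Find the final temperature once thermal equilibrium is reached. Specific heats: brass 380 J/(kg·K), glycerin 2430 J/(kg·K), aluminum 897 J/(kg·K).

Conservation of energy gives ΣQ = 0:
0.0685·380·(T − 238) + 0.528·2430·(T − 36.4) + 0.0821·897·(T − 36.4) = 0
1382.7 T = 55578
T = 55578/1382.7 ≈ 40.20 °C

T_f ≈ 40.2 °C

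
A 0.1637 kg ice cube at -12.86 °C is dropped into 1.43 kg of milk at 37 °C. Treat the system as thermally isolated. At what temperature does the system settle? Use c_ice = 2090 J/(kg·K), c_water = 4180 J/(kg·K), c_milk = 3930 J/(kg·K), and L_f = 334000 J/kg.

T_f ≈ 23.6 °C

Setting the total heat transfer to zero:
warm ice to 0 °C: 0.1637·2090·(0 − (-12.86)) = 4399.8; latent heat to melt: 0.1637·334000 = 54676; meltwater 0→T: 0.1637·4180·T = 684.27 T; milk: 5619.9(T − 37)
6304.2 T = 207936 − 59076 = 148861
T ≈ 23.61 °C. Since T > 0 °C, the all-ice-melts assumption holds.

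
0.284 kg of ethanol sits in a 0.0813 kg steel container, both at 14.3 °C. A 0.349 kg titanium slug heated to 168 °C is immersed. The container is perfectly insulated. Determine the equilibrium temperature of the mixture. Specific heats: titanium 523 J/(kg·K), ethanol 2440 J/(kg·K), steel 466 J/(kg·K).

Let T be the final temperature. ΣQ_i = 0:
0.349×523×(T − 168) + 0.284×2440×(T − 14.3) + 0.0813×466×(T − 14.3) = 0
913.37 T = 41116
T = 41116 / 913.37 = 45 °C

T_f ≈ 45.0 °C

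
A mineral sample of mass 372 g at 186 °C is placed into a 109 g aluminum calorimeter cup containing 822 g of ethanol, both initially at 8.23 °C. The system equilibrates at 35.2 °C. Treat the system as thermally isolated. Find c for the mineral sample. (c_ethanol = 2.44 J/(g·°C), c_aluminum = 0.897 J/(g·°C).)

c ≈ 1.01 J/(g·°C)

Heat gained plus heat lost sum to zero:
372·c·(35.2 − 186) + 822·2.44·(35.2 − 8.23) + 109·0.897·(35.2 − 8.23) = 0
-56098 c = -56730
c = -56730/-56098 ≈ 1.011 J/(g·°C)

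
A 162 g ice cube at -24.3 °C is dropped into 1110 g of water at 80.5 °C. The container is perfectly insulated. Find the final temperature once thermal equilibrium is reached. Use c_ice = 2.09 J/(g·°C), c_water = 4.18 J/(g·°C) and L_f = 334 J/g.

T_f ≈ 58.5 °C

Energy balance with sensible and latent terms:
ice -24.3→0 °C: 162·2.09·24.3 = 8227.5; fusion: m_ice L_f = 162·334 = 54108; warm the meltwater: 677.16 T; water: 4639.8(T − 80.5)
5317 T = 373504 − 62335 = 311168
T ≈ 58.52 °C. Since T > 0 °C, the all-ice-melts assumption holds.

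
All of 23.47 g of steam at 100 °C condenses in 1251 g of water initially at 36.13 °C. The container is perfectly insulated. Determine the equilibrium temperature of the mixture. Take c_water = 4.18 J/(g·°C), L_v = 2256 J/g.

T_f ≈ 47.2 °C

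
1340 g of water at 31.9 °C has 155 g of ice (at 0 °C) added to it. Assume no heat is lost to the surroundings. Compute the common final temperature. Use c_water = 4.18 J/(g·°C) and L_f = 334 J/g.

Heat gained plus heat lost sum to zero:
fusion: m_ice L_f = 155×334 = 51770; warm the meltwater: 647.9 T; water: 5601.2(T − 31.9)
6249.1 T = 178678 − 51770 = 126908
T ≈ 20.31 °C — above 0 °C, consistent with complete melting.

T_f ≈ 20.3 °C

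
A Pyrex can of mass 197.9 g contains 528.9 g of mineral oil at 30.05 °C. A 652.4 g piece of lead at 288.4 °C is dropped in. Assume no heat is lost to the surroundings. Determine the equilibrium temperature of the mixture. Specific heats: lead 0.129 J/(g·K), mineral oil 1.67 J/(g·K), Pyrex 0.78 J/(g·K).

T_f ≈ 49.4 °C

Taking heat into each body as positive, Σ m c ΔT = 0:
652.4×0.129×(T − 288.4) + 528.9×1.67×(T − 30.05) + 197.9×0.78×(T − 30.05) = 0
(84.16 + 883.26 + 154.36) T = 84.16×288.4 + 883.26×30.05 + 154.36×30.05
T = 55452 / 1121.8 = 49.4 °C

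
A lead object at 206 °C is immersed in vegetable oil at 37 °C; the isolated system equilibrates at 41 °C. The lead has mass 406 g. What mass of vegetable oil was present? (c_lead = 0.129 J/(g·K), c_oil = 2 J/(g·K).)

Let T be the final temperature. ΣQ_i = 0:
406·0.129·(41 − 206) + m·2·(41 − 37) = 0
8 m = 8641.7
m = 8641.7/8 ≈ 1080 g

m ≈ 1080 g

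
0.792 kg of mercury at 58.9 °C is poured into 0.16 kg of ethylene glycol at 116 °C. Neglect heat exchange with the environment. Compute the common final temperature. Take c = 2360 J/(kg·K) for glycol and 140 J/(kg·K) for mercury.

T_f ≈ 103.0 °C

Net heat exchanged in the isolated system is zero:
0.16·2360·(T − 116) + 0.792·140·(T − 58.9) = 0
377.6(T − 116) + 110.88(T − 58.9) = 0
(377.6 + 110.88) T = 377.6·116 + 110.88·58.9
T ≈ 103.04 °C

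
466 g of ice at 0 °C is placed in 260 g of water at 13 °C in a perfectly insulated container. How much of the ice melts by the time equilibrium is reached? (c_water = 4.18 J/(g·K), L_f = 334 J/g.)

m_melted ≈ 42.3 g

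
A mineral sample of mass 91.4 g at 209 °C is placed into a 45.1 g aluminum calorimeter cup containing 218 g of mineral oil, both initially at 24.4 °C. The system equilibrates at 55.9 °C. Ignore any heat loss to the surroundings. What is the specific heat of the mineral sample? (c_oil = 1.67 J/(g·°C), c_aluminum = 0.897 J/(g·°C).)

c ≈ 0.911 J/(g·°C)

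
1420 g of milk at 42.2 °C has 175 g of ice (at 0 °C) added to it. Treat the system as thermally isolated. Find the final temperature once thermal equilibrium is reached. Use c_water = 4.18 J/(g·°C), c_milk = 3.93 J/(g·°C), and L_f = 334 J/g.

T_f ≈ 28.0 °C

Heat gained plus heat lost sum to zero:
latent heat to melt: 175·334 = 58450
  meltwater 0→T: 175·4.18·T = 731.5 T
  milk cools: 1420·3.93·(T − 42.2) = 5580.6(T − 42.2)
6312.1 T = 235501 − 58450 = 177051
T ≈ 28.05 °C. Since T > 0 °C, the all-ice-melts assumption holds.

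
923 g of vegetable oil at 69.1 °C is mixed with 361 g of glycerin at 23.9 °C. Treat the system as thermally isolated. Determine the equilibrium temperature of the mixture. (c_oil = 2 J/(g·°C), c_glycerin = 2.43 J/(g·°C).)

T_f ≈ 54.5 °C

Heat gained plus heat lost sum to zero:
923·2·(T − 69.1) + 361·2.43·(T − 23.9) = 0
1846(T − 69.1) + 877.23(T − 23.9) = 0
(1846 + 877.23) T = 1846·69.1 + 877.23·23.9
T ≈ 54.54 °C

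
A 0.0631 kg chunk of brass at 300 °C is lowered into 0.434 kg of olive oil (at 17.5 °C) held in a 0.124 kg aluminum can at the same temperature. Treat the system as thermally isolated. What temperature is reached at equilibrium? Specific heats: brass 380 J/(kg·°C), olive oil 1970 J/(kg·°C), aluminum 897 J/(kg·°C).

Setting the total heat transfer to zero:
0.0631×380×(T − 300) + 0.434×1970×(T − 17.5) + 0.124×897×(T − 17.5) = 0
23.98(T − 300) + 854.98(T − 17.5) + 111.23(T − 17.5) = 0
990.19 T = 24102
T = 24102 / 990.19 = 24.3 °C

T_f ≈ 24.3 °C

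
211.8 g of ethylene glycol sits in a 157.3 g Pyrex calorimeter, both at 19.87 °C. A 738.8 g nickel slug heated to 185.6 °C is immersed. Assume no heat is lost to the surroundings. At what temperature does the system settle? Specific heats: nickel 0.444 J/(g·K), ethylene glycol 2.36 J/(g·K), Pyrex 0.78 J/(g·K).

T_f is the heat-capacity-weighted average of the initial temperatures:
T_f = (328.03×185.6 + 499.85×19.87 + 122.69×19.87) / (328.03 + 499.85 + 122.69)
    = 73252 / 950.57 ≈ 77.06 °C

T_f ≈ 77.1 °C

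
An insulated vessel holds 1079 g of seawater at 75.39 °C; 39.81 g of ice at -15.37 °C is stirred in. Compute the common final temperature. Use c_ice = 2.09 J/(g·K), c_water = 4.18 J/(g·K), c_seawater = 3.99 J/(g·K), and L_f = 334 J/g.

Heat gained plus heat lost sum to zero:
warm ice to 0 °C: 39.81×2.09×(0 − (-15.37)) = 1278.8
  fusion: m_ice L_f = 39.81×334 = 13297
  warm the meltwater: 166.41 T
  seawater: 4305.2(T − 75.39)
4471.6 T = 324570 − 14575 = 309994
T ≈ 69.32 °C. Since T > 0 °C, the all-ice-melts assumption holds.

T_f ≈ 69.3 °C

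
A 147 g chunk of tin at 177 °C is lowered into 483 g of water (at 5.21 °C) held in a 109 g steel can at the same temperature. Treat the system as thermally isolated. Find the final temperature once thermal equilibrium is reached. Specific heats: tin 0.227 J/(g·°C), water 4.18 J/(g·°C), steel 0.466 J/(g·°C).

T_f ≈ 7.9 °C

Energy conservation, ΣQ = 0:
147·0.227·(T − 177) + 483·4.18·(T − 5.21) + 109·0.466·(T − 5.21) = 0
33.37(T − 177) + 2018.9(T − 5.21) + 50.79(T − 5.21) = 0
(33.37 + 2018.9 + 50.79) T = 33.37·177 + 2018.9·5.21 + 50.79·5.21
T = 16690 / 2103.1 = 7.94 °C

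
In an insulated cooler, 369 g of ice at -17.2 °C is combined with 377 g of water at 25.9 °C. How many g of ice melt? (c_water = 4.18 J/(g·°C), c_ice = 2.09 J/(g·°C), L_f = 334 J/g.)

Heat available from the water dropping to 0 °C: 377·4.18·25.9 = 40815 J.
Of that, 369·2.09·17.2 = 13265 J goes to bring the ice to 0 °C, leaving 27550 J.
Melting all 369 g of ice would need 369·334 = 123246 J.
That's not enough to melt it all — equilibrium is at 0 °C with ice remaining.
m_melted·334 = 27550  ⇒  m_melted ≈ 82.48 g.

m_melted ≈ 82.5 g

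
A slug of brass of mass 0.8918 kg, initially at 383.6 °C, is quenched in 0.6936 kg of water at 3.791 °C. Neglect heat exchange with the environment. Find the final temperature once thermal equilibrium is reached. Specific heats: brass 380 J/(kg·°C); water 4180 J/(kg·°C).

T_f ≈ 43.5 °C

T_f = Σ m_i c_i T_i / Σ m_i c_i:
T_f = (338.88×383.6 + 2899.2×3.791) / (338.88 + 2899.2)
    = 140987 / 3238.1 ≈ 43.54 °C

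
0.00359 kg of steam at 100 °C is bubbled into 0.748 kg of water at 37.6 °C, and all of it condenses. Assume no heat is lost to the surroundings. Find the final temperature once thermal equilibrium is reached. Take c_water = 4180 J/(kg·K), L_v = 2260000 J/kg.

Conservation of energy gives ΣQ = 0:
steam→water at 100 °C releases m L_v = 0.00359·2260000 = 8113.4
  condensate cools 100→T: 0.00359·4180·(T − 100) = 15.01(T − 100)
  original water: 3126.6(T − 37.6)
3141.6 T = 8113.4 + 1500.6 + 117562 = 127176
T ≈ 40.48 °C, under the boiling point, so the assumption holds.

T_f ≈ 40.5 °C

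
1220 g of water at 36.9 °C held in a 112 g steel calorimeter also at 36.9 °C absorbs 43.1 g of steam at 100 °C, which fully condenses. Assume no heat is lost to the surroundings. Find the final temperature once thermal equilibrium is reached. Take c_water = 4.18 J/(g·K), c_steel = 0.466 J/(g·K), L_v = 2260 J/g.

Taking heat into each body as positive, Σ m c ΔT = 0:
steam→water at 100 °C releases m L_v = 43.1·2260 = 97406
  condensate cools 100→T: 43.1·4.18·(T − 100) = 180.16(T − 100)
  water warms: 1220·4.18·(T − 36.9) = 5099.6(T − 36.9)
  steel cup: 112·0.466·(T − 36.9) = 52.19(T − 36.9)
5331.9 T = 97406 + 18016 + 190101 = 305523
T ≈ 57.30 °C, under the boiling point, so the assumption holds.

T_f ≈ 57.3 °C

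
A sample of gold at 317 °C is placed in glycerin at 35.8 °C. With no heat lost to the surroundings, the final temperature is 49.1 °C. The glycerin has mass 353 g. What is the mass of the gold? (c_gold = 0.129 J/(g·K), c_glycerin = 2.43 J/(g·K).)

m ≈ 330 g

Net heat exchanged in the isolated system is zero:
m·0.129·(49.1 − 317) + 353·2.43·(49.1 − 35.8) = 0
-34.56 m = -11409
m = -11409/-34.56 ≈ 330.1 g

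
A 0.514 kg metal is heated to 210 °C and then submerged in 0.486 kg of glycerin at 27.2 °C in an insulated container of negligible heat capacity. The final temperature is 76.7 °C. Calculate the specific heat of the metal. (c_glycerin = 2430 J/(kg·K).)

Setting the total heat transfer to zero:
0.514×c×(76.7 − 210) + 0.486×2430×(76.7 − 27.2) = 0
-68.52 c = -58459
c = -58459/-68.52 ≈ 853.2 J/(kg·K)

c ≈ 853 J/(kg·K)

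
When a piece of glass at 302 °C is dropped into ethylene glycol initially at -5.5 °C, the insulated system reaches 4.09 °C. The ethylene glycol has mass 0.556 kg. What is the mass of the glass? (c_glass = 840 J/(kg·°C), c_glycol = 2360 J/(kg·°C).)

m ≈ 0.0503 kg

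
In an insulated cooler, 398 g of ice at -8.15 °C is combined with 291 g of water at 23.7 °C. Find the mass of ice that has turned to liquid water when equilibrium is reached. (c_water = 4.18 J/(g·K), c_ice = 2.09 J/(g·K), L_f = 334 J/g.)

m_melted ≈ 66 g

Cooling the water to 0 °C releases 291×4.18×23.7 = 28828 J.
Warming the ice to 0 °C takes 398×2.09×8.15 = 6779.3 J, leaving 22049 J for melting.
Melting all 398 g of ice would need 398×334 = 132932 J.
That's not enough to melt it all — equilibrium is at 0 °C with ice remaining.
m_melted×334 = 22049  ⇒  m_melted ≈ 66.01 g.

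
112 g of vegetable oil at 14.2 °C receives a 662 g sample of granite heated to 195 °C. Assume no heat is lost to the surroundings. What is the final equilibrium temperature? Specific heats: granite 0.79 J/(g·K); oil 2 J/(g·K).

Energy conservation, ΣQ = 0:
662*0.79*(T − 195) + 112*2*(T − 14.2) = 0
(522.98 + 224) T = 522.98*195 + 224*14.2
T = 105162/746.98 ≈ 140.78 °C

T_f ≈ 140.8 °C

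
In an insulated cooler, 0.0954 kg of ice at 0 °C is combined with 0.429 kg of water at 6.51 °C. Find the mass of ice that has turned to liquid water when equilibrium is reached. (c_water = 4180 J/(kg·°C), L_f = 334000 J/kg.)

m_melted ≈ 0.035 kg

Water can give up m c ΔT = 0.429·4180·6.51 = 11674 J before reaching 0 °C.
Fully melting the ice requires m_ice L_f = 0.0954·334000 = 31864 J.
Since 11674 < 31864 J, not all the ice melts; equilibrium is at 0 °C.
m_melted·334000 = 11674  ⇒  m_melted ≈ 0.03495 kg.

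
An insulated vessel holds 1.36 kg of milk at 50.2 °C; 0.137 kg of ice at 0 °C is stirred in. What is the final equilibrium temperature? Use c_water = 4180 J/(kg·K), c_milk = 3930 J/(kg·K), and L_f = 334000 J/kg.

Energy conservation, ΣQ = 0:
fusion: m_ice L_f = 0.137×334000 = 45758
  meltwater 0→T: 0.137×4180×T = 572.66 T
  milk cools: 1.36×3930×(T − 50.2) = 5344.8(T − 50.2)
5917.5 T = 268309 − 45758 = 222551
T ≈ 37.61 °C (positive, so assuming full melt was valid).

T_f ≈ 37.6 °C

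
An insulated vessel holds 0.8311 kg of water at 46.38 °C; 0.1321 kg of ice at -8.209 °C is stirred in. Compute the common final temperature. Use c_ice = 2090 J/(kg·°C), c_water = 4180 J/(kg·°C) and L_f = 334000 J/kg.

T_f ≈ 28.5 °C

Sum of m c ΔT and latent-heat terms is zero:
warm ice to 0 °C: 0.1321·2090·(0 − (-8.209)) = 2266.4; melt ice: 0.1321·334000 = 44121; warm the meltwater: 552.18 T; water cools: 0.8311·4180·(T − 46.38) = 3474(T − 46.38)
4026.2 T = 161124 − 46388 = 114736
T ≈ 28.50 °C (positive, so assuming full melt was valid).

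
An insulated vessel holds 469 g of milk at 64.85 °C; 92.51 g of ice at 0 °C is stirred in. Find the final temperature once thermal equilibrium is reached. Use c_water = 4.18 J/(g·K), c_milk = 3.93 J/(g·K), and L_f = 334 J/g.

T_f ≈ 39.7 °C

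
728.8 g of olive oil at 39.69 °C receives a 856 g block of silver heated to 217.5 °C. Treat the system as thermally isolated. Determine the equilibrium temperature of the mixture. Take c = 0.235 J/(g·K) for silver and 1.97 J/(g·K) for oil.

Heat lost by the silver equals heat gained by the oil:
856*0.235*(217.5 − T) = 728.8*1.97*(T − 39.69)
201.16(217.5 − T) = 1435.7(T − 39.69)
1636.9 T = 100737  ⇒  T ≈ 61.54 °C

T_f ≈ 61.5 °C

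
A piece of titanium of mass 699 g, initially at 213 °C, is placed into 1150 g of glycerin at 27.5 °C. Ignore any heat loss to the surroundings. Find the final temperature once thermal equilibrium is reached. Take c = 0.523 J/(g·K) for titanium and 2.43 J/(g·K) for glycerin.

T_f ≈ 49.0 °C

Taking heat into each body as positive, Σ m c ΔT = 0:
699·0.523·(T − 213) + 1150·2.43·(T − 27.5) = 0
3160.1 T = 154717
T = 154717 / 3160.1 = 49 °C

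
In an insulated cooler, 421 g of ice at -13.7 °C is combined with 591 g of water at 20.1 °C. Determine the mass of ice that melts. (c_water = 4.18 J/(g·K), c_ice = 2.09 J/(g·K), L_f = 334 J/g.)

m_melted ≈ 113 g

Water can give up m c ΔT = 591·4.18·20.1 = 49655 J before reaching 0 °C.
Of that, 421·2.09·13.7 = 12054 J goes to bring the ice to 0 °C, leaving 37600 J.
To melt every bit of ice: 421·334 = 140614 J.
That's not enough to melt it all — equilibrium is at 0 °C with ice remaining.
m_melt = 37600 / L_f = 112.6 g.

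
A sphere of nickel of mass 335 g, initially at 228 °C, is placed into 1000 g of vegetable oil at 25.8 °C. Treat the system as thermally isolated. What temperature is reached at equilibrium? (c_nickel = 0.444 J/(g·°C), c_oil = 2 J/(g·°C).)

T_f ≈ 39.8 °C

Conservation of energy gives ΣQ = 0:
335×0.444×(T − 228) + 1000×2×(T − 25.8) = 0
148.74(T − 228) + 2000(T − 25.8) = 0
2148.7 T = 85513
T = 85513/2148.7 ≈ 39.80 °C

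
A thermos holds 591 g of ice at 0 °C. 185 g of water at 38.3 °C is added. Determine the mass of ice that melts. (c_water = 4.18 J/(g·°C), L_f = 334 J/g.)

m_melted ≈ 88.7 g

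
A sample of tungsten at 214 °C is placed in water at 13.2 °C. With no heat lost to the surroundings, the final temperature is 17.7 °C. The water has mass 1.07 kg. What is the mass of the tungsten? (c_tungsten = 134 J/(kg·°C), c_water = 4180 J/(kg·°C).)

Conservation of energy gives ΣQ = 0:
m×134×(17.7 − 214) + 1.07×4180×(17.7 − 13.2) = 0
-26304 m = -20127
m = -20127/-26304 ≈ 0.7652 kg

m ≈ 0.765 kg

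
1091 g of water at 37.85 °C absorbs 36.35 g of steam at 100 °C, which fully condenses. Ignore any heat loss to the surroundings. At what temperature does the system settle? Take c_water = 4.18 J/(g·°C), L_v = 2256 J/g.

T_f ≈ 57.3 °C

Energy conservation, ΣQ = 0:
condense steam: −36.35×2256 = −82006
  condensate cools 100→T: 36.35×4.18×(T − 100) = 151.94(T − 100)
  original water: 4560.4(T − 37.85)
4712.3 T = 82006 + 15194 + 172610 = 269810
T ≈ 57.26 °C (< 100 °C, so full condensation is consistent).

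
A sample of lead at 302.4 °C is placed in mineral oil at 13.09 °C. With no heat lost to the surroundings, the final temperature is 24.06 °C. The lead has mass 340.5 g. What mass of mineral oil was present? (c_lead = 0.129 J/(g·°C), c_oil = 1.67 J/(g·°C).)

m ≈ 667 g

Heat lost by the lead = heat gained by the oil:
340.5·0.129·(302.4 − 24.06) = m·1.67·(24.06 − 13.09)
18.32 m = 12226  ⇒  m ≈ 667.4 g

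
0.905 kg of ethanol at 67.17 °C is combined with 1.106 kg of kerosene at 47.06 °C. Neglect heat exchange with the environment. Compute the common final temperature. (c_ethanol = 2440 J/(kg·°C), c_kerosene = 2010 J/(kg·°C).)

Conservation of energy gives ΣQ = 0:
0.905·2440·(T − 67.17) + 1.106·2010·(T − 47.06) = 0
4431.3 T = 252942
T = 252942 / 4431.3 = 57.1 °C

T_f ≈ 57.1 °C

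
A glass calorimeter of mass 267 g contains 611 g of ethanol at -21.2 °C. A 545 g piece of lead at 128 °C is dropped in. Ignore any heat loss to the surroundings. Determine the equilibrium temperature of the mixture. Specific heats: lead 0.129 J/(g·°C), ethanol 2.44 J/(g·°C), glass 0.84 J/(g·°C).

Let T be the final temperature. ΣQ_i = 0:
545×0.129×(T − 128) + 611×2.44×(T − (-21.2)) + 267×0.84×(T − (-21.2)) = 0
70.31(T − 128) + 1490.8(T − (-21.2)) + 224.28(T − (-21.2)) = 0
(70.31 + 1490.8 + 224.28) T = 70.31×128 + 1490.8×(-21.2) + 224.28×(-21.2)
T ≈ -15.32 °C

T_f ≈ -15.3 °C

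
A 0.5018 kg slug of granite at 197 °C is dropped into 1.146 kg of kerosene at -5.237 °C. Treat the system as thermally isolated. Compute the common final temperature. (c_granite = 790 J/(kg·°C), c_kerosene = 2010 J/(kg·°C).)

T_f ≈ 24.5 °C

T_f is the heat-capacity-weighted average of the initial temperatures:
T_f = (396.42×197 + 2303.5×(-5.237)) / (396.42 + 2303.5)
    = 66032 / 2699.9 ≈ 24.46 °C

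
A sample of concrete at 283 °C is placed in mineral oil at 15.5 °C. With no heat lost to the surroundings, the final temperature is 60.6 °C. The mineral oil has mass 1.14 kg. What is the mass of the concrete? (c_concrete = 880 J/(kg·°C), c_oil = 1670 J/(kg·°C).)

m ≈ 0.439 kg

Heat lost by the concrete = heat gained by the oil:
m·880·(283 − 60.6) = 1.14·1670·(60.6 − 15.5)
195712 m = 85861  ⇒  m ≈ 0.4387 kg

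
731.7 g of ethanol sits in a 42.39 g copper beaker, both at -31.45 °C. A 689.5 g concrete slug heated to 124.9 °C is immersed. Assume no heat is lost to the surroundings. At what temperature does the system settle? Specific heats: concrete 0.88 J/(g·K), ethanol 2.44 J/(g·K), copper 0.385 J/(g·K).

T_f ≈ 7.9 °C

Conservation of energy gives ΣQ = 0:
689.5×0.88×(T − 124.9) + 731.7×2.44×(T − (-31.45)) + 42.39×0.385×(T − (-31.45)) = 0
606.76(T − 124.9) + 1785.3(T − (-31.45)) + 16.32(T − (-31.45)) = 0
2408.4 T = 19122
T ≈ 7.94 °C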